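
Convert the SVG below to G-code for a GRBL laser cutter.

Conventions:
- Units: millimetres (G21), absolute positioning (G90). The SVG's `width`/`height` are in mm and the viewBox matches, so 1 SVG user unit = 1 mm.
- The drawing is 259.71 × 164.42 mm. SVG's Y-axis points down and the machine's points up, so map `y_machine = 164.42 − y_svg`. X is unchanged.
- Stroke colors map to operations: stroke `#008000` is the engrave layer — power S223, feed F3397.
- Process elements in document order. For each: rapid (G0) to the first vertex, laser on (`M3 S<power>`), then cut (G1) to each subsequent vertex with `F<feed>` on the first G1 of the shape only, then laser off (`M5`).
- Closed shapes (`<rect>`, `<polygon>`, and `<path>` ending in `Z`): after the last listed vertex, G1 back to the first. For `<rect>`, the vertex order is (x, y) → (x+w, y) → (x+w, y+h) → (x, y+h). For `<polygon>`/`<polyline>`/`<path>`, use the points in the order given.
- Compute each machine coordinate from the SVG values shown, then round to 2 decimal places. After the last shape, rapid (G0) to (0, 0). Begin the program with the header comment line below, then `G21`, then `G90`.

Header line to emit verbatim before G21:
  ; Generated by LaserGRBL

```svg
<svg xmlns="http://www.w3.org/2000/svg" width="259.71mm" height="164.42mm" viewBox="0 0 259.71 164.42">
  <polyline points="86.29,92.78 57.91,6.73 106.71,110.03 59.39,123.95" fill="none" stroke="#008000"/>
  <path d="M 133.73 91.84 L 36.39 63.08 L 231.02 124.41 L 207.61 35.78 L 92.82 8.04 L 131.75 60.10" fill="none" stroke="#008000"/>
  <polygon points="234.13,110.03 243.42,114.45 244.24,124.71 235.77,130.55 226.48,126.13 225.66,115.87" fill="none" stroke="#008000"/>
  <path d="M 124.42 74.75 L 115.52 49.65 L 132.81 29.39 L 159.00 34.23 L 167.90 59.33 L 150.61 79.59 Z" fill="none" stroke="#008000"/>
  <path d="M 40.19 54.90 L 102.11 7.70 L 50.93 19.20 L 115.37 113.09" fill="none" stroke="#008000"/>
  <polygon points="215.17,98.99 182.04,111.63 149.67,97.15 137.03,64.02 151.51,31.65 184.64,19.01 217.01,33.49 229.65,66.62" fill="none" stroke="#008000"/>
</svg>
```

; Generated by LaserGRBL
G21
G90
G0 X86.29 Y71.64
M3 S223
G1 X57.91 Y157.69 F3397
G1 X106.71 Y54.39
G1 X59.39 Y40.47
M5
G0 X133.73 Y72.58
M3 S223
G1 X36.39 Y101.34 F3397
G1 X231.02 Y40.01
G1 X207.61 Y128.64
G1 X92.82 Y156.38
G1 X131.75 Y104.32
M5
G0 X234.13 Y54.39
M3 S223
G1 X243.42 Y49.97 F3397
G1 X244.24 Y39.71
G1 X235.77 Y33.87
G1 X226.48 Y38.29
G1 X225.66 Y48.55
G1 X234.13 Y54.39
M5
G0 X124.42 Y89.67
M3 S223
G1 X115.52 Y114.77 F3397
G1 X132.81 Y135.03
G1 X159.00 Y130.19
G1 X167.90 Y105.09
G1 X150.61 Y84.83
G1 X124.42 Y89.67
M5
G0 X40.19 Y109.52
M3 S223
G1 X102.11 Y156.72 F3397
G1 X50.93 Y145.22
G1 X115.37 Y51.33
M5
G0 X215.17 Y65.43
M3 S223
G1 X182.04 Y52.79 F3397
G1 X149.67 Y67.27
G1 X137.03 Y100.40
G1 X151.51 Y132.77
G1 X184.64 Y145.41
G1 X217.01 Y130.93
G1 X229.65 Y97.80
G1 X215.17 Y65.43
M5
G0 X0.00 Y0.00

1 u = 1 mm; y_m = 164.42 − y.

[1] `<polyline>` open polyline, #008000→engrave S223 F3397: (86.29,71.64) → (57.91,157.69) → (106.71,54.39) → (59.39,40.47)

[2] `<path>` open polyline, #008000→engrave S223 F3397: (133.73,72.58) → (36.39,101.34) → (231.02,40.01) → (207.61,128.64) → (92.82,156.38) → (131.75,104.32)

[3] `<polygon>` regular polygon, #008000→engrave S223 F3397: (234.13,54.39) → (243.42,49.97) → (244.24,39.71) → (235.77,33.87) → (226.48,38.29) → (225.66,48.55) → (234.13,54.39) (closed)

[4] `<path>` regular polygon, #008000→engrave S223 F3397: (124.42,89.67) → (115.52,114.77) → (132.81,135.03) → (159.00,130.19) → (167.90,105.09) → (150.61,84.83) → (124.42,89.67) (closed)

[5] `<path>` open polyline, #008000→engrave S223 F3397: (40.19,109.52) → (102.11,156.72) → (50.93,145.22) → (115.37,51.33)

[6] `<polygon>` regular polygon, #008000→engrave S223 F3397: (215.17,65.43) → (182.04,52.79) → (149.67,67.27) → (137.03,100.40) → (151.51,132.77) → (184.64,145.41) → (217.01,130.93) → (229.65,97.80) → (215.17,65.43) (closed)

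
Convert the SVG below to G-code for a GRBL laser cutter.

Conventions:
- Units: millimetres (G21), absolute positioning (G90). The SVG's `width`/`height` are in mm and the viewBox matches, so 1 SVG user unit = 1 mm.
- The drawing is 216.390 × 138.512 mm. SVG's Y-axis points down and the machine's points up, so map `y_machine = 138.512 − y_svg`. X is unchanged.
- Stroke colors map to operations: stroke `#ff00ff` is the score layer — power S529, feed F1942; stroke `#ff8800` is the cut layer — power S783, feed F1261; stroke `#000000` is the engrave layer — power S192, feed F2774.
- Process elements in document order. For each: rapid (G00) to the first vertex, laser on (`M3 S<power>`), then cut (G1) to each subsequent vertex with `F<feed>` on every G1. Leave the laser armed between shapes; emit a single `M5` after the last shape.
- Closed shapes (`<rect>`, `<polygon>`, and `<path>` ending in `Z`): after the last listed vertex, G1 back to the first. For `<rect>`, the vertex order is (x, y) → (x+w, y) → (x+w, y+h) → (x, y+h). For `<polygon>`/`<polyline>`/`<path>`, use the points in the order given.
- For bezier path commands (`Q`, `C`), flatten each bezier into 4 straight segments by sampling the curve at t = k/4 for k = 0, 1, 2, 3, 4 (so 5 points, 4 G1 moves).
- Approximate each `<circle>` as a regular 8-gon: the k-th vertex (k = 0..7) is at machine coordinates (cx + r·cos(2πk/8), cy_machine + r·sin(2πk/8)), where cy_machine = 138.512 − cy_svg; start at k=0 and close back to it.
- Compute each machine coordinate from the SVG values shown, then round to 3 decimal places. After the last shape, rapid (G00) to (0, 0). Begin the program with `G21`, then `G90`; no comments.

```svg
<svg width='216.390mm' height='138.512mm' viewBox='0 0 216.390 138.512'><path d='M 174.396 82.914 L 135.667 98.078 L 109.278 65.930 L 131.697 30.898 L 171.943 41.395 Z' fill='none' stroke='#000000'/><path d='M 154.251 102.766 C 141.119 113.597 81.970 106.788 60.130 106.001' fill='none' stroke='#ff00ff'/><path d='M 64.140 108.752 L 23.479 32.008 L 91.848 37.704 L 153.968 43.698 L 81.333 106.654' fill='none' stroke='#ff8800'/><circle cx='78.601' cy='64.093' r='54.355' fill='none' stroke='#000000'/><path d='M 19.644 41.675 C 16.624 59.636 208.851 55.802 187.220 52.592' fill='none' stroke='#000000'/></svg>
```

G21
G90
G00 X174.396 Y55.598
M3 S192
G1 X135.667 Y40.434 F2774
G1 X109.278 Y72.582 F2774
G1 X131.697 Y107.614 F2774
G1 X171.943 Y97.117 F2774
G1 X174.396 Y55.598 F2774
G00 X154.251 Y35.746
M3 S529
G1 X137.076 Y30.561 F1942
G1 X110.456 Y29.772 F1942
G1 X82.203 Y31.161 F1942
G1 X60.130 Y32.511 F1942
G00 X64.140 Y29.760
M3 S783
G1 X23.479 Y106.504 F1261
G1 X91.848 Y100.808 F1261
G1 X153.968 Y94.814 F1261
G1 X81.333 Y31.858 F1261
G00 X132.956 Y74.419
M3 S192
G1 X117.036 Y112.854 F2774
G1 X78.601 Y128.774 F2774
G1 X40.166 Y112.854 F2774
G1 X24.246 Y74.419 F2774
G1 X40.166 Y35.984 F2774
G1 X78.601 Y20.064 F2774
G1 X117.036 Y35.984 F2774
G1 X132.956 Y74.419 F2774
G00 X19.644 Y96.837
M3 S192
G1 X47.596 Y87.103 F2774
G1 X110.411 Y83.439 F2774
G1 X169.737 Y83.746 F2774
G1 X187.220 Y85.920 F2774
M5
G00 X0.000 Y0.000

Since the viewBox matches the mm dimensions, user units are millimetres directly. The only transform is the Y-flip y_m = 138.512 − y_svg.

Shape 1 is a regular polygon drawn with `<path>`. Its stroke #000000 means engrave at S192, F2774. After flipping Y the toolpath is (174.396,55.598) → (135.667,40.434) → (109.278,72.582) → (131.697,107.614) → (171.943,97.117) → (174.396,55.598), returning to the start.

Shape 2 is a cubic bezier drawn with `<path>`. Its stroke #ff00ff means score at S529, F1942. After flipping Y the toolpath is (154.251,35.746) → (137.076,30.561) → (110.456,29.772) → (82.203,31.161) → (60.130,32.511).

Shape 3 is a open polyline drawn with `<path>`. Its stroke #ff8800 means cut at S783, F1261. After flipping Y the toolpath is (64.140,29.760) → (23.479,106.504) → (91.848,100.808) → (153.968,94.814) → (81.333,31.858).

Shape 4 is a circle drawn with `<circle>`. Its stroke #000000 means engrave at S192, F2774. After flipping Y the toolpath is (132.956,74.419) → (117.036,112.854) → (78.601,128.774) → (40.166,112.854) → (24.246,74.419) → (40.166,35.984) → (78.601,20.064) → (117.036,35.984) → (132.956,74.419), returning to the start.

Shape 5 is a cubic bezier drawn with `<path>`. Its stroke #000000 means engrave at S192, F2774. After flipping Y the toolpath is (19.644,96.837) → (47.596,87.103) → (110.411,83.439) → (169.737,83.746) → (187.220,85.920).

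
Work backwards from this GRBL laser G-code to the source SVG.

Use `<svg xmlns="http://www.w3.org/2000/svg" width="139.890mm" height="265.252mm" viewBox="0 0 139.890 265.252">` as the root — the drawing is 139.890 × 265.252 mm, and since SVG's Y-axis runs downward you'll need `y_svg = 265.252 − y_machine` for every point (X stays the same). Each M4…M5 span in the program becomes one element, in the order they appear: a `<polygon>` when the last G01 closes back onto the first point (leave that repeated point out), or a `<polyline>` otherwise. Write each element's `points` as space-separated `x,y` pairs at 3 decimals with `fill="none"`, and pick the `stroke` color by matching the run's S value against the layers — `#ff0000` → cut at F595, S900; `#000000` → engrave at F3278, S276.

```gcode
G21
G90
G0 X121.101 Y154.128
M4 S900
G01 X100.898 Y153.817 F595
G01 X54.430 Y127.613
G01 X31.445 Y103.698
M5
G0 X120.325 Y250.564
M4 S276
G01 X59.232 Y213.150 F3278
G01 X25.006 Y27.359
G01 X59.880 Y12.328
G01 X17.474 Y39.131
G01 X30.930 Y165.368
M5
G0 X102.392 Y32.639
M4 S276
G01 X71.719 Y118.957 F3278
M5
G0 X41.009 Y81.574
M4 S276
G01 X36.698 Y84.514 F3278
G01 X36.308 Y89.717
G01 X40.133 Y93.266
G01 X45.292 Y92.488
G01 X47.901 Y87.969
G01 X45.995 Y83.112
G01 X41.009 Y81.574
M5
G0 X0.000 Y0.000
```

Each laser-on run becomes one SVG element. Flip Y back into SVG space with y_svg = 265.252 − y_machine.

Run 1: the run's S900 means `#ff0000` (cut). The run is open, so emit a `<polyline>` with points (Y-flipped): 121.101,111.124 100.898,111.435 54.430,137.639 31.445,161.554.

Run 2: power S276 maps to stroke `#000000` (engrave). The run is open, so emit a `<polyline>` with points (Y-flipped): 120.325,14.688 59.232,52.102 25.006,237.893 59.880,252.924 17.474,226.121 30.930,99.884.

Run 3: S276 ⇒ engrave layer `#000000`. The run is open, so emit a `<polyline>` with points (Y-flipped): 102.392,232.613 71.719,146.295.

Run 4: power S276 maps to stroke `#000000` (engrave). The run returns to its start, so emit a `<polygon>` with points (Y-flipped): 41.009,183.678 36.698,180.738 36.308,175.535 40.133,171.986 45.292,172.764 47.901,177.283 45.995,182.140.

<svg xmlns="http://www.w3.org/2000/svg" width="139.890mm" height="265.252mm" viewBox="0 0 139.890 265.252">
  <polyline points="121.101,111.124 100.898,111.435 54.430,137.639 31.445,161.554" fill="none" stroke="#ff0000"/>
  <polyline points="120.325,14.688 59.232,52.102 25.006,237.893 59.880,252.924 17.474,226.121 30.930,99.884" fill="none" stroke="#000000"/>
  <polyline points="102.392,232.613 71.719,146.295" fill="none" stroke="#000000"/>
  <polygon points="41.009,183.678 36.698,180.738 36.308,175.535 40.133,171.986 45.292,172.764 47.901,177.283 45.995,182.140" fill="none" stroke="#000000"/>
</svg>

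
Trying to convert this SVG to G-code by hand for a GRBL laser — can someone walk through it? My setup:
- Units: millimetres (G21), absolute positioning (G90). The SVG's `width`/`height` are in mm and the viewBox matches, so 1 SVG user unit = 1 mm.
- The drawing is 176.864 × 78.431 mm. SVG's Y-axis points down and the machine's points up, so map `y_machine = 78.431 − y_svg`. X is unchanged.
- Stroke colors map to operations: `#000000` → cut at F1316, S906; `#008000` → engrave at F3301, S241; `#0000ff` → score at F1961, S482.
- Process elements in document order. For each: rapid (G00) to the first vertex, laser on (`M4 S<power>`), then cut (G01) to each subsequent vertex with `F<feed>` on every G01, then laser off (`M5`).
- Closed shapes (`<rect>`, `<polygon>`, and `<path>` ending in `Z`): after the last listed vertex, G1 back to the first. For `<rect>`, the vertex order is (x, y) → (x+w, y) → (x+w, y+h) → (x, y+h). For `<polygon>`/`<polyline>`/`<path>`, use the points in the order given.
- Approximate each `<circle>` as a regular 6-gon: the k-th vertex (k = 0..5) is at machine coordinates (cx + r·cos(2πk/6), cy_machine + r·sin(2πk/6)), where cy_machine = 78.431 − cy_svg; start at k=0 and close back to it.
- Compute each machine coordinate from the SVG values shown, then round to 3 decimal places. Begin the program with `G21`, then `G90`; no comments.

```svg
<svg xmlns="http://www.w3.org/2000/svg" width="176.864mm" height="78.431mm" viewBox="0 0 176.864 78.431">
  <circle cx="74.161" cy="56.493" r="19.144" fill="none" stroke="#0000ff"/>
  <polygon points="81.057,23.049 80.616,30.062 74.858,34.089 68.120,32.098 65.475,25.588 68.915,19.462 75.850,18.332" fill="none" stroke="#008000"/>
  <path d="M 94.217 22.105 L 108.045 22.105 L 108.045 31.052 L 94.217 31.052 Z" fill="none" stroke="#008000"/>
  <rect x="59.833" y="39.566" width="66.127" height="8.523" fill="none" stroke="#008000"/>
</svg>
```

G21
G90
G00 X93.305 Y21.938
M4 S482
G01 X83.733 Y38.517 F1961
G01 X64.589 Y38.517 F1961
G01 X55.017 Y21.938 F1961
G01 X64.589 Y5.359 F1961
G01 X83.733 Y5.359 F1961
G01 X93.305 Y21.938 F1961
M5
G00 X81.057 Y55.382
M4 S241
G01 X80.616 Y48.369 F3301
G01 X74.858 Y44.342 F3301
G01 X68.120 Y46.333 F3301
G01 X65.475 Y52.843 F3301
G01 X68.915 Y58.969 F3301
G01 X75.850 Y60.099 F3301
G01 X81.057 Y55.382 F3301
M5
G00 X94.217 Y56.326
M4 S241
G01 X108.045 Y56.326 F3301
G01 X108.045 Y47.379 F3301
G01 X94.217 Y47.379 F3301
G01 X94.217 Y56.326 F3301
M5
G00 X59.833 Y38.865
M4 S241
G01 X125.960 Y38.865 F3301
G01 X125.960 Y30.342 F3301
G01 X59.833 Y30.342 F3301
G01 X59.833 Y38.865 F3301
M5

1 u = 1 mm; y_m = 78.431 − y.

[1] `<circle>` circle, #0000ff→score S482 F1961: (93.305,21.938) → (83.733,38.517) → (64.589,38.517) → (55.017,21.938) → (64.589,5.359) → (83.733,5.359) → (93.305,21.938) (closed)

[2] `<polygon>` regular polygon, #008000→engrave S241 F3301: (81.057,55.382) → (80.616,48.369) → (74.858,44.342) → (68.120,46.333) → (65.475,52.843) → (68.915,58.969) → (75.850,60.099) → (81.057,55.382) (closed)

[3] `<path>` rectangle, #008000→engrave S241 F3301: (94.217,56.326) → (108.045,56.326) → (108.045,47.379) → (94.217,47.379) → (94.217,56.326) (closed)

[4] `<rect>` rectangle, #008000→engrave S241 F3301: (59.833,38.865) → (125.960,38.865) → (125.960,30.342) → (59.833,30.342) → (59.833,38.865) (closed)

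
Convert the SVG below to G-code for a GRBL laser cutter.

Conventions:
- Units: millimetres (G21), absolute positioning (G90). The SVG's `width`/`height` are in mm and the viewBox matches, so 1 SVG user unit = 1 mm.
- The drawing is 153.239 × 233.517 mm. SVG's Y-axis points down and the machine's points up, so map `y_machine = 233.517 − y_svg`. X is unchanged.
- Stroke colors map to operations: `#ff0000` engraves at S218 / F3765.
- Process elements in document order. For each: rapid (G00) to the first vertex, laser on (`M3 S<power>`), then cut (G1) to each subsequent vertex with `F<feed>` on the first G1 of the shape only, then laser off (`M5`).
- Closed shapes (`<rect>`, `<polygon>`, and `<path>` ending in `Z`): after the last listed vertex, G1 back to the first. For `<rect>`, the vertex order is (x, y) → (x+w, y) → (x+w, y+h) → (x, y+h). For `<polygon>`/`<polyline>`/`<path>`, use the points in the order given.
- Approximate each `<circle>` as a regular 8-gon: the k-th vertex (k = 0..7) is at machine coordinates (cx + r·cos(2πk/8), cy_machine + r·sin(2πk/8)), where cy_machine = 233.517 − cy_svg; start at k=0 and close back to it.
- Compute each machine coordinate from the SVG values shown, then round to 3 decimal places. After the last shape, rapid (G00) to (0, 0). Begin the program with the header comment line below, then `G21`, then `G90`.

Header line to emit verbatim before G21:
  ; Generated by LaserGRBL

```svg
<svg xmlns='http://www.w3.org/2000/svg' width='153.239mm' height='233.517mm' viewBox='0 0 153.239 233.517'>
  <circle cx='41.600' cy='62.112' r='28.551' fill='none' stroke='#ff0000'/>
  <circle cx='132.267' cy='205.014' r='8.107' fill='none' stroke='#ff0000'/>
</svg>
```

Since the viewBox matches the mm dimensions, user units are millimetres directly. The only transform is the Y-flip y_m = 233.517 − y_svg.

Shape 1 is a circle drawn with `<circle>`. Its stroke #ff0000 means engrave at S218, F3765. After flipping Y the toolpath is (70.151,171.405) → (61.789,191.594) → (41.600,199.956) → (21.411,191.594) → (13.049,171.405) → (21.411,151.216) → (41.600,142.854) → (61.789,151.216) → (70.151,171.405), returning to the start.

Shape 2 is a circle drawn with `<circle>`. Its stroke #ff0000 means engrave at S218, F3765. After flipping Y the toolpath is (140.374,28.503) → (138.000,34.236) → (132.267,36.610) → (126.534,34.236) → (124.160,28.503) → (126.534,22.770) → (132.267,20.396) → (138.000,22.770) → (140.374,28.503), returning to the start.

; Generated by LaserGRBL
G21
G90
G00 X70.151 Y171.405
M3 S218
G1 X61.789 Y191.594 F3765
G1 X41.600 Y199.956
G1 X21.411 Y191.594
G1 X13.049 Y171.405
G1 X21.411 Y151.216
G1 X41.600 Y142.854
G1 X61.789 Y151.216
G1 X70.151 Y171.405
M5
G00 X140.374 Y28.503
M3 S218
G1 X138.000 Y34.236 F3765
G1 X132.267 Y36.610
G1 X126.534 Y34.236
G1 X124.160 Y28.503
G1 X126.534 Y22.770
G1 X132.267 Y20.396
G1 X138.000 Y22.770
G1 X140.374 Y28.503
M5
G00 X0.000 Y0.000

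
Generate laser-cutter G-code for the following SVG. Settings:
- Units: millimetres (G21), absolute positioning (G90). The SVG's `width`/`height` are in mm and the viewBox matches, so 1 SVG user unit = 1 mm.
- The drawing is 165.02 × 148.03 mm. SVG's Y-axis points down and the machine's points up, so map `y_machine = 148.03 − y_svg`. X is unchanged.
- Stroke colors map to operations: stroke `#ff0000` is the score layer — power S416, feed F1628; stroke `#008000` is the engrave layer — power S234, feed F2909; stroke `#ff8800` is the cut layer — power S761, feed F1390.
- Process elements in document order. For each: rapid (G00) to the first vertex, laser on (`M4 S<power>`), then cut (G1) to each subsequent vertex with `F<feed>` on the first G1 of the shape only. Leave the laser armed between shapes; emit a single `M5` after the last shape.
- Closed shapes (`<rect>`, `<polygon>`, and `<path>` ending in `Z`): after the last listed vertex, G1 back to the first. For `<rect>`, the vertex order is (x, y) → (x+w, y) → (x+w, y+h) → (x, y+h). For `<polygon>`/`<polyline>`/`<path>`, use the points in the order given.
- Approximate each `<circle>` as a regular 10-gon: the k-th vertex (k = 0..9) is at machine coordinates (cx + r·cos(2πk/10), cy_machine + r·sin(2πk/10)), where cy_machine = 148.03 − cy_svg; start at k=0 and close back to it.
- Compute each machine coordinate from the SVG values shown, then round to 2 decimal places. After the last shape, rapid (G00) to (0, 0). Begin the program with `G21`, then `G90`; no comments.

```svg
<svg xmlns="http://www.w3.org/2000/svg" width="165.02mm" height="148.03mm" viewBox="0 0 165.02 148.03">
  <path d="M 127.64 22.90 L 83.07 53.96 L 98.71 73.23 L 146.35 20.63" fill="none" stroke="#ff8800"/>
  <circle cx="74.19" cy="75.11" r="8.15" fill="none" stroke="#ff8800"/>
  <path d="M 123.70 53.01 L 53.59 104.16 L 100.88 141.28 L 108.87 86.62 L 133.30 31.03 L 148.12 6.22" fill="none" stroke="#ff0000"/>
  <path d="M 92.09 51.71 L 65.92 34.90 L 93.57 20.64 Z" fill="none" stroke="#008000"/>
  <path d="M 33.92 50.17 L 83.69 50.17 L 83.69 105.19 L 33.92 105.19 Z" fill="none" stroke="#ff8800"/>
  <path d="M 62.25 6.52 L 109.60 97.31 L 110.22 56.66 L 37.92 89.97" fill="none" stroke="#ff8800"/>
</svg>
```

G21
G90
G00 X127.64 Y125.13
M4 S761
G1 X83.07 Y94.07 F1390
G1 X98.71 Y74.80
G1 X146.35 Y127.40
G00 X82.34 Y72.92
M4 S761
G1 X80.78 Y77.71 F1390
G1 X76.71 Y80.67
G1 X71.67 Y80.67
G1 X67.60 Y77.71
G1 X66.04 Y72.92
G1 X67.60 Y68.13
G1 X71.67 Y65.17
G1 X76.71 Y65.17
G1 X80.78 Y68.13
G1 X82.34 Y72.92
G00 X123.70 Y95.02
M4 S416
G1 X53.59 Y43.87 F1628
G1 X100.88 Y6.75
G1 X108.87 Y61.41
G1 X133.30 Y117.00
G1 X148.12 Y141.81
G00 X92.09 Y96.32
M4 S234
G1 X65.92 Y113.13 F2909
G1 X93.57 Y127.39
G1 X92.09 Y96.32
G00 X33.92 Y97.86
M4 S761
G1 X83.69 Y97.86 F1390
G1 X83.69 Y42.84
G1 X33.92 Y42.84
G1 X33.92 Y97.86
G00 X62.25 Y141.51
M4 S761
G1 X109.60 Y50.72 F1390
G1 X110.22 Y91.37
G1 X37.92 Y58.06
M5
G00 X0.00 Y0.00

1 u = 1 mm; y_m = 148.03 − y.

[1] `<path>` open polyline, #ff8800→cut S761 F1390: (127.64,125.13) → (83.07,94.07) → (98.71,74.80) → (146.35,127.40)

[2] `<circle>` circle, #ff8800→cut S761 F1390: (82.34,72.92) → (80.78,77.71) → (76.71,80.67) → (71.67,80.67) → (67.60,77.71) → (66.04,72.92) → (67.60,68.13) → (71.67,65.17) → (76.71,65.17) → (80.78,68.13) → (82.34,72.92) (closed)

[3] `<path>` open polyline, #ff0000→score S416 F1628: (123.70,95.02) → (53.59,43.87) → (100.88,6.75) → (108.87,61.41) → (133.30,117.00) → (148.12,141.81)

[4] `<path>` regular polygon, #008000→engrave S234 F2909: (92.09,96.32) → (65.92,113.13) → (93.57,127.39) → (92.09,96.32) (closed)

[5] `<path>` rectangle, #ff8800→cut S761 F1390: (33.92,97.86) → (83.69,97.86) → (83.69,42.84) → (33.92,42.84) → (33.92,97.86) (closed)

[6] `<path>` open polyline, #ff8800→cut S761 F1390: (62.25,141.51) → (109.60,50.72) → (110.22,91.37) → (37.92,58.06)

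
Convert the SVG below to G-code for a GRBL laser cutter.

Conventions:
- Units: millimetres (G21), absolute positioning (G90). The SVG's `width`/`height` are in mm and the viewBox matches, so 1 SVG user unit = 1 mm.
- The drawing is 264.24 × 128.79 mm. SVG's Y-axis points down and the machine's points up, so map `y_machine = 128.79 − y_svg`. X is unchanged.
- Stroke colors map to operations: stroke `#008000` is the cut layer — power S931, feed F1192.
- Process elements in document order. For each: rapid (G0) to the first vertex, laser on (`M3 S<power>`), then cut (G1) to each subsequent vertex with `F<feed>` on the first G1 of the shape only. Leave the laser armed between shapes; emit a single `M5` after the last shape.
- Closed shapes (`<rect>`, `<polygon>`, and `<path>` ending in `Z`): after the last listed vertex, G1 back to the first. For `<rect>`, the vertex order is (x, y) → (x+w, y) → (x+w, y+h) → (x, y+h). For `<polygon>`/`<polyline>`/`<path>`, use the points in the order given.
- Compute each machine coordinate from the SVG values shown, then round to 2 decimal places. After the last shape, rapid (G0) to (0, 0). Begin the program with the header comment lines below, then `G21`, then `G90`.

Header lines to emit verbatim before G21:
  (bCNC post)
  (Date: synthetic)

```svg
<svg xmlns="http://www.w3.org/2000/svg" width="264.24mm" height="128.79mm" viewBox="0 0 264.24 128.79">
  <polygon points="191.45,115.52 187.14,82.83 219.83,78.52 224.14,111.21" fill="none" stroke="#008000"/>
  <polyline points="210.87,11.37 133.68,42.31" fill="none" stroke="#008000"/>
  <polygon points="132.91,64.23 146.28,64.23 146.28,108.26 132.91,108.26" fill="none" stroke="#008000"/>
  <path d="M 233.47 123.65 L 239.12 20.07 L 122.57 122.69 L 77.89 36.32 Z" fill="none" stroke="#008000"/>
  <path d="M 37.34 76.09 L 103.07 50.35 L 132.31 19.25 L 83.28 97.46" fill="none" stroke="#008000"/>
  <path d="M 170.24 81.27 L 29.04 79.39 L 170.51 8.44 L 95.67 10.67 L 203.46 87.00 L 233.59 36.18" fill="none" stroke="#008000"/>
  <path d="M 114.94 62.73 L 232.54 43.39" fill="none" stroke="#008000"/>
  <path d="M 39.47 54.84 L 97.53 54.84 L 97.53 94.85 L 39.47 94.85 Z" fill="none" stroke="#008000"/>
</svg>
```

(bCNC post)
(Date: synthetic)
G21
G90
G0 X191.45 Y13.27
M3 S931
G1 X187.14 Y45.96 F1192
G1 X219.83 Y50.27
G1 X224.14 Y17.58
G1 X191.45 Y13.27
G0 X210.87 Y117.42
M3 S931
G1 X133.68 Y86.48 F1192
G0 X132.91 Y64.56
M3 S931
G1 X146.28 Y64.56 F1192
G1 X146.28 Y20.53
G1 X132.91 Y20.53
G1 X132.91 Y64.56
G0 X233.47 Y5.14
M3 S931
G1 X239.12 Y108.72 F1192
G1 X122.57 Y6.10
G1 X77.89 Y92.47
G1 X233.47 Y5.14
G0 X37.34 Y52.70
M3 S931
G1 X103.07 Y78.44 F1192
G1 X132.31 Y109.54
G1 X83.28 Y31.33
G0 X170.24 Y47.52
M3 S931
G1 X29.04 Y49.40 F1192
G1 X170.51 Y120.35
G1 X95.67 Y118.12
G1 X203.46 Y41.79
G1 X233.59 Y92.61
G0 X114.94 Y66.06
M3 S931
G1 X232.54 Y85.40 F1192
G0 X39.47 Y73.95
M3 S931
G1 X97.53 Y73.95 F1192
G1 X97.53 Y33.94
G1 X39.47 Y33.94
G1 X39.47 Y73.95
M5
G0 X0.00 Y0.00

viewBox `0 0 264.24 128.79` with mm width/height → 1 unit = 1 mm. Flip: y_m = 128.79 − y_svg.

**Shape 1** — `<polygon>` regular polygon, stroke `#008000` → cut (S931, F1192). Machine vertices: (191.45,13.27) → (187.14,45.96) → (219.83,50.27) → (224.14,17.58) → (191.45,13.27). Closed: final G1 returns to the first vertex.

**Shape 2** — `<polyline>` line segment, stroke `#008000` → cut (S931, F1192). Machine vertices: (210.87,117.42) → (133.68,86.48). Open path.

**Shape 3** — `<polygon>` rectangle, stroke `#008000` → cut (S931, F1192). Machine vertices: (132.91,64.56) → (146.28,64.56) → (146.28,20.53) → (132.91,20.53) → (132.91,64.56). Closed: final G1 returns to the first vertex.

**Shape 4** — `<path>` closed polygon, stroke `#008000` → cut (S931, F1192). Machine vertices: (233.47,5.14) → (239.12,108.72) → (122.57,6.10) → (77.89,92.47) → (233.47,5.14). Closed: final G1 returns to the first vertex.

**Shape 5** — `<path>` open polyline, stroke `#008000` → cut (S931, F1192). Machine vertices: (37.34,52.70) → (103.07,78.44) → (132.31,109.54) → (83.28,31.33). Open path.

**Shape 6** — `<path>` open polyline, stroke `#008000` → cut (S931, F1192). Machine vertices: (170.24,47.52) → (29.04,49.40) → (170.51,120.35) → (95.67,118.12) → (203.46,41.79) → (233.59,92.61). Open path.

**Shape 7** — `<path>` line segment, stroke `#008000` → cut (S931, F1192). Machine vertices: (114.94,66.06) → (232.54,85.40). Open path.

**Shape 8** — `<path>` rectangle, stroke `#008000` → cut (S931, F1192). Machine vertices: (39.47,73.95) → (97.53,73.95) → (97.53,33.94) → (39.47,33.94) → (39.47,73.95). Closed: final G1 returns to the first vertex.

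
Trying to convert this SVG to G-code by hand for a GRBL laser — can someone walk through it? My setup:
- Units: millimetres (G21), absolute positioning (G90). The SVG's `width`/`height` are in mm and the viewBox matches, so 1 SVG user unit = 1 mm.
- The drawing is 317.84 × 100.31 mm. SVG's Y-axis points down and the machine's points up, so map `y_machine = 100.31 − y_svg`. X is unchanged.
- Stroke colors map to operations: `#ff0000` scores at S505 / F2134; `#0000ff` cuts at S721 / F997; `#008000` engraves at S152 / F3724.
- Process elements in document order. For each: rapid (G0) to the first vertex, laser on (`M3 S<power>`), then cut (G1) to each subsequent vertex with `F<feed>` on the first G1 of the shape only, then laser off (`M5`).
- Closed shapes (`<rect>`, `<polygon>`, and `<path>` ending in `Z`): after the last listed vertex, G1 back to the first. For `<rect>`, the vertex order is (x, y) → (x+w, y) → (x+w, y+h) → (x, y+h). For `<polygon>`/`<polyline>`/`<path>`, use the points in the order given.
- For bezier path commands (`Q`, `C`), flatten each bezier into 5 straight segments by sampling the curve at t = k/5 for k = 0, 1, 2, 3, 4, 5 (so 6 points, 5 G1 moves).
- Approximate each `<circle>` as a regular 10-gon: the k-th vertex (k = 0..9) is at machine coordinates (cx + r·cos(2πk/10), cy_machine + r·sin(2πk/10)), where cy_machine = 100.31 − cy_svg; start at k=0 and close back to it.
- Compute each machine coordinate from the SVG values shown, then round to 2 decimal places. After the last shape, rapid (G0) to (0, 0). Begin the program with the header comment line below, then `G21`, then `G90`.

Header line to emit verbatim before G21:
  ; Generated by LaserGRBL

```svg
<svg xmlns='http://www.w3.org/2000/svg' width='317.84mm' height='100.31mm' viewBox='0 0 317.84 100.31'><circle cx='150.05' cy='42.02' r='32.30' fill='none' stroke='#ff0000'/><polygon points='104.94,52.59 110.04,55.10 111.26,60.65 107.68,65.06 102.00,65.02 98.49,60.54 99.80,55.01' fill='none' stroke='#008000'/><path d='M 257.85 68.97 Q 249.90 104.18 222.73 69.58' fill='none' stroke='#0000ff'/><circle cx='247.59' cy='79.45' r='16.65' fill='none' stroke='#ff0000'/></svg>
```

viewBox `0 0 317.84 100.31` with mm width/height → 1 unit = 1 mm. Flip: y_m = 100.31 − y_svg.

**Shape 1** — `<circle>` circle, stroke `#ff0000` → score (S505, F2134). Machine vertices: (182.35,58.29) → (176.18,77.28) → (160.03,89.01) → (140.07,89.01) → (123.92,77.28) → (117.75,58.29) → (123.92,39.30) → (140.07,27.57) → (160.03,27.57) → (176.18,39.30) → (182.35,58.29). Closed: final G1 returns to the first vertex.

**Shape 2** — `<polygon>` regular polygon, stroke `#008000` → engrave (S152, F3724). Machine vertices: (104.94,47.72) → (110.04,45.21) → (111.26,39.66) → (107.68,35.25) → (102.00,35.29) → (98.49,39.77) → (99.80,45.30) → (104.94,47.72). Closed: final G1 returns to the first vertex.

**Shape 3** — `<path>` quadratic bezier, stroke `#0000ff` → cut (S721, F997). Control points (SVG): P0=(257.85,68.97), P1=(249.90,104.18), P2=(222.73,69.58); sampled at t=k/5. Machine vertices: (257.85,31.34) → (253.90,20.05) → (248.41,14.34) → (241.39,14.22) → (232.83,19.68) → (222.73,30.73). Open path.

**Shape 4** — `<circle>` circle, stroke `#ff0000` → score (S505, F2134). Machine vertices: (264.24,20.86) → (261.06,30.65) → (252.74,36.70) → (242.44,36.70) → (234.12,30.65) → (230.94,20.86) → (234.12,11.07) → (242.44,5.02) → (252.74,5.02) → (261.06,11.07) → (264.24,20.86). Closed: final G1 returns to the first vertex.

; Generated by LaserGRBL
G21
G90
G0 X182.35 Y58.29
M3 S505
G1 X176.18 Y77.28 F2134
G1 X160.03 Y89.01
G1 X140.07 Y89.01
G1 X123.92 Y77.28
G1 X117.75 Y58.29
G1 X123.92 Y39.30
G1 X140.07 Y27.57
G1 X160.03 Y27.57
G1 X176.18 Y39.30
G1 X182.35 Y58.29
M5
G0 X104.94 Y47.72
M3 S152
G1 X110.04 Y45.21 F3724
G1 X111.26 Y39.66
G1 X107.68 Y35.25
G1 X102.00 Y35.29
G1 X98.49 Y39.77
G1 X99.80 Y45.30
G1 X104.94 Y47.72
M5
G0 X257.85 Y31.34
M3 S721
G1 X253.90 Y20.05 F997
G1 X248.41 Y14.34
G1 X241.39 Y14.22
G1 X232.83 Y19.68
G1 X222.73 Y30.73
M5
G0 X264.24 Y20.86
M3 S505
G1 X261.06 Y30.65 F2134
G1 X252.74 Y36.70
G1 X242.44 Y36.70
G1 X234.12 Y30.65
G1 X230.94 Y20.86
G1 X234.12 Y11.07
G1 X242.44 Y5.02
G1 X252.74 Y5.02
G1 X261.06 Y11.07
G1 X264.24 Y20.86
M5
G0 X0.00 Y0.00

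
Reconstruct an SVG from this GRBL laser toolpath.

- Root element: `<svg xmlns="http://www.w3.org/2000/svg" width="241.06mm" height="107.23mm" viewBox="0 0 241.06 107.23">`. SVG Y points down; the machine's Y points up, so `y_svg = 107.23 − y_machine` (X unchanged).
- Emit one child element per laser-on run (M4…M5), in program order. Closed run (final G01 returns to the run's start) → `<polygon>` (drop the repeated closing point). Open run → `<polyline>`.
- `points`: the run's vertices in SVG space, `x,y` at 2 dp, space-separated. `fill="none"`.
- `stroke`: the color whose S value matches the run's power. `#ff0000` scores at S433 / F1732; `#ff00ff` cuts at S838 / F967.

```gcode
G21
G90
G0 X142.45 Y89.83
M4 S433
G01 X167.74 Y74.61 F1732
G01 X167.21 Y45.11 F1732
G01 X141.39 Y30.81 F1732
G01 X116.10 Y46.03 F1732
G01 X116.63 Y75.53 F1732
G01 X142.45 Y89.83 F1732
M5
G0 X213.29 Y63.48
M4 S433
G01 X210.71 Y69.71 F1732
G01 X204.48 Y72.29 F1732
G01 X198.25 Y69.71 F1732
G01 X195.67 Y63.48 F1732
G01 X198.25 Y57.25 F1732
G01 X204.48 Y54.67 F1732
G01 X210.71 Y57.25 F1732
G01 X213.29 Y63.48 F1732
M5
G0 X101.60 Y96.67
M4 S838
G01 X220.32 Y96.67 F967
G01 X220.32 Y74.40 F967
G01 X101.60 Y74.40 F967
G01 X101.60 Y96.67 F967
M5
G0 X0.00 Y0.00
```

<svg xmlns="http://www.w3.org/2000/svg" width="241.06mm" height="107.23mm" viewBox="0 0 241.06 107.23">
  <polygon points="142.45,17.40 167.74,32.62 167.21,62.12 141.39,76.42 116.10,61.20 116.63,31.70" fill="none" stroke="#ff0000"/>
  <polygon points="213.29,43.75 210.71,37.52 204.48,34.94 198.25,37.52 195.67,43.75 198.25,49.98 204.48,52.56 210.71,49.98" fill="none" stroke="#ff0000"/>
  <polygon points="101.60,10.56 220.32,10.56 220.32,32.83 101.60,32.83" fill="none" stroke="#ff00ff"/>
</svg>

y_svg = 107.23 − y_m.

[1] S433→`#ff0000` (score); closed run; points: 142.45,17.40 167.74,32.62 167.21,62.12 141.39,76.42 116.10,61.20 116.63,31.70

[2] S433→`#ff0000` (score); closed run; points: 213.29,43.75 210.71,37.52 204.48,34.94 198.25,37.52 195.67,43.75 198.25,49.98 204.48,52.56 210.71,49.98

[3] S838→`#ff00ff` (cut); closed run; points: 101.60,10.56 220.32,10.56 220.32,32.83 101.60,32.83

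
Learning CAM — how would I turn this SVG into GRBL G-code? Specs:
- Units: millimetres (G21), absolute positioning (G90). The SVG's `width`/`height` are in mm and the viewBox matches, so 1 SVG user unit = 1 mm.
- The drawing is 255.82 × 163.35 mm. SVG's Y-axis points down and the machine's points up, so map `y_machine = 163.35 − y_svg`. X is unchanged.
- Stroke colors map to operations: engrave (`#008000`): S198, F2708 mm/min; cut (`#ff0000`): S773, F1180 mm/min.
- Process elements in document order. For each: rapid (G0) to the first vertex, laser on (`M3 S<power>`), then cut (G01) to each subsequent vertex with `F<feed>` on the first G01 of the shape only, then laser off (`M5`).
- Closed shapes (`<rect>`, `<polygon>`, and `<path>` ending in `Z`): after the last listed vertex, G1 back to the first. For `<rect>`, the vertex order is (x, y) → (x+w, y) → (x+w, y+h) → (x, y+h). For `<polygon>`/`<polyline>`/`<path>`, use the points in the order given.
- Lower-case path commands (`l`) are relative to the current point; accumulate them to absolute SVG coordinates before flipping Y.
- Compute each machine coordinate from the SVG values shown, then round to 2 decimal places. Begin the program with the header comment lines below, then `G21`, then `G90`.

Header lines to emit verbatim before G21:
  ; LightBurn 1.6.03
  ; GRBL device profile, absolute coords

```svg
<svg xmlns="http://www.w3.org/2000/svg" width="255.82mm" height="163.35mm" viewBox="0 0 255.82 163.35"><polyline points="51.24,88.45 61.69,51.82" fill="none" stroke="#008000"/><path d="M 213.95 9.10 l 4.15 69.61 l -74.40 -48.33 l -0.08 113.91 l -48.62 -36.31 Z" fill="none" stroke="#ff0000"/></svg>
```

1 u = 1 mm; y_m = 163.35 − y.

[1] `<polyline>` line segment, #008000→engrave S198 F2708: (51.24,74.90) → (61.69,111.53)

[2] `<path>` closed polygon, #ff0000→cut S773 F1180: (213.95,154.25) → (218.10,84.64) → (143.70,132.97) → (143.62,19.06) → (95.00,55.37) → (213.95,154.25) (closed)

; LightBurn 1.6.03
; GRBL device profile, absolute coords
G21
G90
G0 X51.24 Y74.90
M3 S198
G01 X61.69 Y111.53 F2708
M5
G0 X213.95 Y154.25
M3 S773
G01 X218.10 Y84.64 F1180
G01 X143.70 Y132.97
G01 X143.62 Y19.06
G01 X95.00 Y55.37
G01 X213.95 Y154.25
M5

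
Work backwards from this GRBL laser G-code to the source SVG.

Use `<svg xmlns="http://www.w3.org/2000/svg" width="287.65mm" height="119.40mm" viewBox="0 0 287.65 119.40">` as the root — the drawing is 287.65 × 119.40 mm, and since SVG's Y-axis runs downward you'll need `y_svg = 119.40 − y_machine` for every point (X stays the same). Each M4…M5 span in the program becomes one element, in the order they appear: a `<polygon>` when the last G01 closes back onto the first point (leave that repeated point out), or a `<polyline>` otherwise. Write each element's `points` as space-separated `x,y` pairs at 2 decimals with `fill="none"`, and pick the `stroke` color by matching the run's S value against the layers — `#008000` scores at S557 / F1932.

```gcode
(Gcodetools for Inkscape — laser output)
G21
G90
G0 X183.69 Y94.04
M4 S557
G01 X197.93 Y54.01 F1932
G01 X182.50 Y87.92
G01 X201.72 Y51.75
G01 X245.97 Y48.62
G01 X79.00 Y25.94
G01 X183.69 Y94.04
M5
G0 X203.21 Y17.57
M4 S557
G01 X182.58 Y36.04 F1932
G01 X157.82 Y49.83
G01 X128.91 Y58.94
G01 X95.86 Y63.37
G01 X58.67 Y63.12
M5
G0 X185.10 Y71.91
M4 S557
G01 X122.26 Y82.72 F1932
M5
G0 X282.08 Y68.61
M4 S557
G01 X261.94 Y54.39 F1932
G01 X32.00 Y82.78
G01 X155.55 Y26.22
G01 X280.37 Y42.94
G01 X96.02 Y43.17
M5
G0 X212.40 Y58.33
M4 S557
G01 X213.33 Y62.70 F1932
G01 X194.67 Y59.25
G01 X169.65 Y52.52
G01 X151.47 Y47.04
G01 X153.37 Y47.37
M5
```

Each laser-on run becomes one SVG element. Flip Y back into SVG space with y_svg = 119.40 − y_machine. Every run uses S557, so all elements get stroke `#008000` (score).

Run 1: The run returns to its start, so emit a `<polygon>` with points (Y-flipped): 183.69,25.36 197.93,65.39 182.50,31.48 201.72,67.65 245.97,70.78 79.00,93.46.

Run 2: The run is open, so emit a `<polyline>` with points (Y-flipped): 203.21,101.83 182.58,83.36 157.82,69.57 128.91,60.46 95.86,56.03 58.67,56.28.

Run 3: The run is open, so emit a `<polyline>` with points (Y-flipped): 185.10,47.49 122.26,36.68.

Run 4: The run is open, so emit a `<polyline>` with points (Y-flipped): 282.08,50.79 261.94,65.01 32.00,36.62 155.55,93.18 280.37,76.46 96.02,76.23.

Run 5: The run is open, so emit a `<polyline>` with points (Y-flipped): 212.40,61.07 213.33,56.70 194.67,60.15 169.65,66.88 151.47,72.36 153.37,72.03.

<svg xmlns="http://www.w3.org/2000/svg" width="287.65mm" height="119.40mm" viewBox="0 0 287.65 119.40">
  <polygon points="183.69,25.36 197.93,65.39 182.50,31.48 201.72,67.65 245.97,70.78 79.00,93.46" fill="none" stroke="#008000"/>
  <polyline points="203.21,101.83 182.58,83.36 157.82,69.57 128.91,60.46 95.86,56.03 58.67,56.28" fill="none" stroke="#008000"/>
  <polyline points="185.10,47.49 122.26,36.68" fill="none" stroke="#008000"/>
  <polyline points="282.08,50.79 261.94,65.01 32.00,36.62 155.55,93.18 280.37,76.46 96.02,76.23" fill="none" stroke="#008000"/>
  <polyline points="212.40,61.07 213.33,56.70 194.67,60.15 169.65,66.88 151.47,72.36 153.37,72.03" fill="none" stroke="#008000"/>
</svg>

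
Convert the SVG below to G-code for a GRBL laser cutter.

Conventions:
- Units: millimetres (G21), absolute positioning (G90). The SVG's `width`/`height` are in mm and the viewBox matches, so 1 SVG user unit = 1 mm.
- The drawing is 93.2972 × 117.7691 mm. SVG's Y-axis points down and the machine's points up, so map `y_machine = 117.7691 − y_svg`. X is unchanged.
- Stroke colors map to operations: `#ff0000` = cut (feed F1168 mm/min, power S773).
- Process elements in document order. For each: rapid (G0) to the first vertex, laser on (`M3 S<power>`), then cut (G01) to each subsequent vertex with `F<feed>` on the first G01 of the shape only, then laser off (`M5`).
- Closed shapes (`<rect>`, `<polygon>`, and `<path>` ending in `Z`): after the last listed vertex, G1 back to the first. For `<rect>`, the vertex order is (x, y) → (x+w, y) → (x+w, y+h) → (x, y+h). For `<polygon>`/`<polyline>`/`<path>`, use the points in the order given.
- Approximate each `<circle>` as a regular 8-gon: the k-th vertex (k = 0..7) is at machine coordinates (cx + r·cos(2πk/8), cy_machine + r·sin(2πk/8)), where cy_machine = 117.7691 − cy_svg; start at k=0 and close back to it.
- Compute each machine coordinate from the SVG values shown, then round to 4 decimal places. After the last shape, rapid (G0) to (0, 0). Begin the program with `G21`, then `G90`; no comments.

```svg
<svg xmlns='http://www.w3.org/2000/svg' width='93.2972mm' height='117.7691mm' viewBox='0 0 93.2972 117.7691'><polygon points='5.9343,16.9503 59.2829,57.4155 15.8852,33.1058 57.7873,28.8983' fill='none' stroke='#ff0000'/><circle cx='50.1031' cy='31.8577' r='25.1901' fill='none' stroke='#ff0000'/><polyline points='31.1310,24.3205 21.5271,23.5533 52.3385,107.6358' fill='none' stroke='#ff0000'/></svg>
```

G21
G90
G0 X5.9343 Y100.8188
M3 S773
G01 X59.2829 Y60.3536 F1168
G01 X15.8852 Y84.6633
G01 X57.7873 Y88.8708
G01 X5.9343 Y100.8188
M5
G0 X75.2932 Y85.9114
M3 S773
G01 X67.9152 Y103.7235 F1168
G01 X50.1031 Y111.1015
G01 X32.2910 Y103.7235
G01 X24.9130 Y85.9114
G01 X32.2910 Y68.0993
G01 X50.1031 Y60.7213
G01 X67.9152 Y68.0993
G01 X75.2932 Y85.9114
M5
G0 X31.1310 Y93.4486
M3 S773
G01 X21.5271 Y94.2158 F1168
G01 X52.3385 Y10.1333
M5
G0 X0.0000 Y0.0000

viewBox `0 0 93.2972 117.7691` with mm width/height → 1 unit = 1 mm. Flip: y_m = 117.7691 − y_svg.

**Shape 1** — `<polygon>` closed polygon, stroke `#ff0000` → cut (S773, F1168). Machine vertices: (5.9343,100.8188) → (59.2829,60.3536) → (15.8852,84.6633) → (57.7873,88.8708) → (5.9343,100.8188). Closed: final G1 returns to the first vertex.

**Shape 2** — `<circle>` circle, stroke `#ff0000` → cut (S773, F1168). Machine vertices: (75.2932,85.9114) → (67.9152,103.7235) → (50.1031,111.1015) → (32.2910,103.7235) → (24.9130,85.9114) → (32.2910,68.0993) → (50.1031,60.7213) → (67.9152,68.0993) → (75.2932,85.9114). Closed: final G1 returns to the first vertex.

**Shape 3** — `<polyline>` open polyline, stroke `#ff0000` → cut (S773, F1168). Machine vertices: (31.1310,93.4486) → (21.5271,94.2158) → (52.3385,10.1333). Open path.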